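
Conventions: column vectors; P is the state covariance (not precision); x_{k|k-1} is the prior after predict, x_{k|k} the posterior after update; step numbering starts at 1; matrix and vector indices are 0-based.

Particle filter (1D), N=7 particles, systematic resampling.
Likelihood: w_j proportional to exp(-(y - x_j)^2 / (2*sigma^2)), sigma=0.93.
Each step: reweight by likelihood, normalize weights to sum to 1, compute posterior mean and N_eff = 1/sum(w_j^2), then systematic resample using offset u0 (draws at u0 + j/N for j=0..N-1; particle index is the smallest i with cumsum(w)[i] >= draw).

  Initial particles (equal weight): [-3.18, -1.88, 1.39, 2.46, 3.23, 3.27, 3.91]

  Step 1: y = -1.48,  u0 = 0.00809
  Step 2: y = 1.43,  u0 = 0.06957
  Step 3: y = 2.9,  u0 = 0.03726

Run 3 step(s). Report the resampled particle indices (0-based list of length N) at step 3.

resampled_idx = [0, 1, 2, 3, 4, 5, 6]

step 1: w=[0.1697, 0.8225, 0.0077, 0.0001, 0.0000, 0.0000, 0.0000]  mean=-2.0749  Neff=1.4178  idx=[0, 0, 1, 1, 1, 1, 1]
step 2: w=[0.0005, 0.0005, 0.1998, 0.1998, 0.1998, 0.1998, 0.1998]  mean=-1.8814  Neff=5.0104  idx=[2, 3, 3, 4, 5, 5, 6]
step 3: w=[0.1429, 0.1429, 0.1429, 0.1429, 0.1429, 0.1429, 0.1429]  mean=-1.8800  Neff=7.0000  idx=[0, 1, 2, 3, 4, 5, 6]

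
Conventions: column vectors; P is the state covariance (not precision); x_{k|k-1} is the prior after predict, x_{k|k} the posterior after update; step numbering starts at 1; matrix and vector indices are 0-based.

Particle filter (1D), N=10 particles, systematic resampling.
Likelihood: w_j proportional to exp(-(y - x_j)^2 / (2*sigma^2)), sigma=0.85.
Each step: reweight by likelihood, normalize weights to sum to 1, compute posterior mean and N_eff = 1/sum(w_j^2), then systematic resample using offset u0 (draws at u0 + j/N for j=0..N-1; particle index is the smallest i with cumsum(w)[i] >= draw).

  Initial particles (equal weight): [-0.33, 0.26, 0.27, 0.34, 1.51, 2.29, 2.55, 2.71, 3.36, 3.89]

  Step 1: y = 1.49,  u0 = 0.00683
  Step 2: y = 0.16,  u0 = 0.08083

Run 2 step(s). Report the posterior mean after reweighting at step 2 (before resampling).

step 1: w=[0.0268, 0.0930, 0.0946, 0.1061, 0.2648, 0.1701, 0.1217, 0.0946, 0.0236, 0.0049]  mean=1.5312  Neff=6.5386  idx=[0, 1, 2, 3, 4, 4, 5, 5, 6, 7]
step 2: w=[0.1885, 0.2210, 0.2207, 0.2176, 0.0631, 0.0631, 0.0096, 0.0096, 0.0043, 0.0025]  mean=0.3810  Neff=5.3015  idx=[0, 0, 1, 1, 2, 2, 3, 3, 4, 6]

post_mean = 0.3810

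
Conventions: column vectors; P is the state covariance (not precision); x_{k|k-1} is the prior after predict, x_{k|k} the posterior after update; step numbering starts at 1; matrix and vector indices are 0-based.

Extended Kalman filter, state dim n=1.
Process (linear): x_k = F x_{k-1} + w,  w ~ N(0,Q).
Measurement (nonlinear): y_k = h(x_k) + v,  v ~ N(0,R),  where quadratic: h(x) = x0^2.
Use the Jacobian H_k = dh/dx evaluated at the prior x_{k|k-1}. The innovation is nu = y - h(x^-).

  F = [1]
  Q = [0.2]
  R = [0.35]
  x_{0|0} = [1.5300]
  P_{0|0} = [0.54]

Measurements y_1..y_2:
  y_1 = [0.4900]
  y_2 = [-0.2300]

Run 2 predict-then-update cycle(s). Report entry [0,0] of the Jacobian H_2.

H_jac[0,0] = 1.9084

step 1: x^-=[1.5300]  P^-=[0.7400]  H_jac=[3.0600]  S=[7.2791]  K=[0.3111]  nu=[-1.8509]  x^+=[0.9542]  P^+=[0.0356]
step 2: x^-=[0.9542]  P^-=[0.2356]  H_jac=[1.9084]  S=[1.2080]  K=[0.3722]  nu=[-1.1405]  x^+=[0.5297]  P^+=[0.0683]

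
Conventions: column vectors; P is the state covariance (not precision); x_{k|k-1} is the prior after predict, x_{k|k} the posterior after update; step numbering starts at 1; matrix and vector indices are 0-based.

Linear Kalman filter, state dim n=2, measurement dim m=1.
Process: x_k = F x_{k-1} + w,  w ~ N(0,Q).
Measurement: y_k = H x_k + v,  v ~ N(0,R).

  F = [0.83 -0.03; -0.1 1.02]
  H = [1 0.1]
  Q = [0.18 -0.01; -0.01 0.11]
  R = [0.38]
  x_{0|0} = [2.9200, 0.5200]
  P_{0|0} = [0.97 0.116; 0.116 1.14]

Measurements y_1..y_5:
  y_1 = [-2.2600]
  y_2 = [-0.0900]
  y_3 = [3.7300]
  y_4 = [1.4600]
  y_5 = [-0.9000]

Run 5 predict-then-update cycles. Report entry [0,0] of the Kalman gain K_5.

K[0,0] = 0.4416

step 1: x^-=[2.4080, 0.2384]  P^-=[0.8435 -0.0268; -0.0268 1.2821]  S=[1.2309]  K=[0.6831; 0.0824]  nu=[-4.6918]  x^+=[-0.7968, -0.1480]  P^+=[0.2692 -0.0961; -0.0961 1.2737]
step 2: x^-=[-0.6569, -0.0713]  P^-=[0.3714 -0.1529; -0.1529 1.4575]  S=[0.7353]  K=[0.4842; -0.0098]  nu=[0.5740]  x^+=[-0.3789, -0.0769]  P^+=[0.1989 -0.1495; -0.1495 1.4574]
step 3: x^-=[-0.3122, -0.0405]  P^-=[0.3258 -0.1981; -0.1981 1.6588]  S=[0.6828]  K=[0.4482; -0.0472]  nu=[4.0463]  x^+=[1.5012, -0.2314]  P^+=[0.1887 -0.1837; -0.1837 1.6573]
step 4: x^-=[1.2529, -0.3862]  P^-=[0.3206 -0.2324; -0.2324 1.8736]  S=[0.6729]  K=[0.4419; -0.0670]  nu=[0.2457]  x^+=[1.3615, -0.4026]  P^+=[0.1892 -0.2125; -0.2125 1.8706]
step 5: x^-=[1.1421, -0.5468]  P^-=[0.3226 -0.2635; -0.2635 2.1014]  S=[0.6709]  K=[0.4416; -0.0795]  nu=[-1.9875]  x^+=[0.2646, -0.3888]  P^+=[0.1918 -0.2399; -0.2399 2.0971]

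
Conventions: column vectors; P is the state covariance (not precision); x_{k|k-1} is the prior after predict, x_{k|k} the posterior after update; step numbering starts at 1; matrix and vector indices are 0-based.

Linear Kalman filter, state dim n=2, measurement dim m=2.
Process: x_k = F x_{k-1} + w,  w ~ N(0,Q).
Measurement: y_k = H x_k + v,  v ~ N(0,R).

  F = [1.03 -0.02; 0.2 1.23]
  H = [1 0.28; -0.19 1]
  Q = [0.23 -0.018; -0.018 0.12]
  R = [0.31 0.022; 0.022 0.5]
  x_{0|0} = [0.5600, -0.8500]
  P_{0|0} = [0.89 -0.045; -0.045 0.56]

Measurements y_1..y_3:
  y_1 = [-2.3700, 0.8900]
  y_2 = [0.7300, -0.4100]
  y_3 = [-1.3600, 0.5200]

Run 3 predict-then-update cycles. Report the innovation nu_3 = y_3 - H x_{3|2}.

innov = [-1.0443, 0.8846]

step 1: x^-=[0.5938, -0.9335]  P^-=[1.1763 0.0947; 0.0947 0.9807]  S=[1.6162 0.1628; 0.1628 1.4871]  K=[0.7613 -0.1699; 0.1651 0.6293]  nu=[-2.7024, 1.9363]  x^+=[-1.7926, -0.1613]  P^+=[0.2387 -0.0229; -0.0229 0.3139]
step 2: x^-=[-1.8432, -0.5569]  P^-=[0.4843 -0.0054; -0.0054 0.5932]  S=[0.8377 0.0910; 0.0910 1.1128]  K=[0.5910 -0.1359; 0.1350 0.5230]  nu=[2.7291, -0.2033]  x^+=[-0.2026, -0.2948]  P^+=[0.1857 -0.0196; -0.0196 0.2607]
step 3: x^-=[-0.2028, -0.4031]  P^-=[0.4279 -0.0110; -0.0110 0.5122]  S=[0.7720 0.0737; 0.0737 1.0318]  K=[0.5628 -0.1296; 0.1248 0.4895]  nu=[-1.0443, 0.8846]  x^+=[-0.9052, -0.1004]  P^+=[0.1769 -0.0188; -0.0188 0.2439]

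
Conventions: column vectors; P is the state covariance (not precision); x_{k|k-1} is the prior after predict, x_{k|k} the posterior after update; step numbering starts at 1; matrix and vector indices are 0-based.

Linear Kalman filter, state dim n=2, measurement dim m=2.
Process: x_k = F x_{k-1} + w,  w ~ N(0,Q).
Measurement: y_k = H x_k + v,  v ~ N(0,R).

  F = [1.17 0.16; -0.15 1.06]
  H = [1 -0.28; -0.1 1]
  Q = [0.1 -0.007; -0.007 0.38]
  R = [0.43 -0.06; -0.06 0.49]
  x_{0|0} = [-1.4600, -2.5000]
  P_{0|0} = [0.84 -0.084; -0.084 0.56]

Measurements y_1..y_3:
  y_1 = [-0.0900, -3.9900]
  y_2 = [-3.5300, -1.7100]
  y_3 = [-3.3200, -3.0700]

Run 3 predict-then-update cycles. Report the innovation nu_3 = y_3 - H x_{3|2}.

step 1: x^-=[-2.1082, -2.4310]  P^-=[1.2328 -0.1616; -0.1616 1.0548]  S=[1.8360 -0.6448; -0.6448 1.5895]  K=[0.7383 0.1203; -0.0143 0.6680]  nu=[1.3375, -1.7698]  x^+=[-1.3335, -3.6324]  P^+=[0.3234 0.0470; 0.0470 0.3329]
step 2: x^-=[-2.1414, -3.6503]  P^-=[0.5688 0.0498; 0.0498 0.7464]  S=[1.0295 -0.2746; -0.2746 1.2321]  K=[0.5715 0.1217; 0.0063 0.6031]  nu=[-2.4107, 1.7261]  x^+=[-3.3090, -2.6244]  P^+=[0.2526 0.0506; 0.0506 0.3002]
step 3: x^-=[-4.2915, -2.2855]  P^-=[0.4724 0.0611; 0.0611 0.7069]  S=[0.9236 -0.2424; -0.2424 1.1894]  K=[0.5240 0.1184; 0.0068 0.5906]  nu=[0.3315, -1.2136]  x^+=[-4.2615, -3.0000]  P^+=[0.2322 0.0498; 0.0498 0.2940]

innov = [0.3315, -1.2136]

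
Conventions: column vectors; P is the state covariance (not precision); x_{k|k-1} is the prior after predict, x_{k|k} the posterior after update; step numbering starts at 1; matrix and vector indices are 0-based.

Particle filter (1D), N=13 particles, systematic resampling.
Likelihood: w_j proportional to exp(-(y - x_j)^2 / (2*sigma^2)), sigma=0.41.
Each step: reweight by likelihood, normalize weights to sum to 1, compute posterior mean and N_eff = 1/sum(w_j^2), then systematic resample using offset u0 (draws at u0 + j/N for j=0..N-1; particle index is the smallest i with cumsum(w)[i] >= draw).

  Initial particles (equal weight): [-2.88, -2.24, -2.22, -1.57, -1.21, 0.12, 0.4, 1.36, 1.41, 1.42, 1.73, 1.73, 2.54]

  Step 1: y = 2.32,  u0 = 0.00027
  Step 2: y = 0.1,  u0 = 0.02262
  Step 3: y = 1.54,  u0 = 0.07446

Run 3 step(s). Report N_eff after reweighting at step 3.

step 1: w=[0.0000, 0.0000, 0.0000, 0.0000, 0.0000, 0.0000, 0.0000, 0.0355, 0.0469, 0.0495, 0.1956, 0.1956, 0.4769]  mean=2.0728  Neff=3.2273  idx=[7, 8, 10, 10, 10, 11, 11, 12, 12, 12, 12, 12, 12]
step 2: w=[0.5291, 0.3610, 0.0220, 0.0220, 0.0220, 0.0220, 0.0220, 0.0000, 0.0000, 0.0000, 0.0000, 0.0000, 0.0000]  mean=1.4187  Neff=2.4235  idx=[0, 0, 0, 0, 0, 0, 0, 1, 1, 1, 1, 1, 4]
step 3: w=[0.0756, 0.0756, 0.0756, 0.0756, 0.0756, 0.0756, 0.0756, 0.0792, 0.0792, 0.0792, 0.0792, 0.0792, 0.0748]  mean=1.4075  Neff=12.9929  idx=[0, 2, 3, 4, 5, 6, 7, 8, 9, 9, 10, 11, 12]

N_eff = 12.9929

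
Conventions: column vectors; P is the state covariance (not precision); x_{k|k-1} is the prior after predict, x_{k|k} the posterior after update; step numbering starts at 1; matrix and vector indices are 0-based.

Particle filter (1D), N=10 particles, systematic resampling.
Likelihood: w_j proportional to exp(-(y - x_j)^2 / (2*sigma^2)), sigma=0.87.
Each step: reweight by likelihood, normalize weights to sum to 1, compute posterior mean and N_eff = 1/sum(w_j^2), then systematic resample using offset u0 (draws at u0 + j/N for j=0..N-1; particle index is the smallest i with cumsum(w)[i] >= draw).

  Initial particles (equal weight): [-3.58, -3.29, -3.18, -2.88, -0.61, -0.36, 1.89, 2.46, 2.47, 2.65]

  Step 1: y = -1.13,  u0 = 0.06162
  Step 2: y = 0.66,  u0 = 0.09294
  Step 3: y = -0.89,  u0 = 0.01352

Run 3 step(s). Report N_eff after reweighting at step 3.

step 1: w=[0.0107, 0.0258, 0.0351, 0.0745, 0.4713, 0.3809, 0.0014, 0.0001, 0.0001, 0.0000]  mean=-0.8709  Neff=2.6681  idx=[2, 4, 4, 4, 4, 4, 5, 5, 5, 5]
step 2: w=[0.0000, 0.0923, 0.0923, 0.0923, 0.0923, 0.0923, 0.1347, 0.1347, 0.1347, 0.1347]  mean=-0.4754  Neff=8.6878  idx=[2, 3, 4, 5, 6, 6, 7, 8, 9, 9]
step 3: w=[0.1081, 0.1081, 0.1081, 0.1081, 0.0946, 0.0946, 0.0946, 0.0946, 0.0946, 0.0946]  mean=-0.4681  Neff=9.9562  idx=[0, 1, 1, 2, 3, 4, 5, 6, 8, 9]

N_eff = 9.9562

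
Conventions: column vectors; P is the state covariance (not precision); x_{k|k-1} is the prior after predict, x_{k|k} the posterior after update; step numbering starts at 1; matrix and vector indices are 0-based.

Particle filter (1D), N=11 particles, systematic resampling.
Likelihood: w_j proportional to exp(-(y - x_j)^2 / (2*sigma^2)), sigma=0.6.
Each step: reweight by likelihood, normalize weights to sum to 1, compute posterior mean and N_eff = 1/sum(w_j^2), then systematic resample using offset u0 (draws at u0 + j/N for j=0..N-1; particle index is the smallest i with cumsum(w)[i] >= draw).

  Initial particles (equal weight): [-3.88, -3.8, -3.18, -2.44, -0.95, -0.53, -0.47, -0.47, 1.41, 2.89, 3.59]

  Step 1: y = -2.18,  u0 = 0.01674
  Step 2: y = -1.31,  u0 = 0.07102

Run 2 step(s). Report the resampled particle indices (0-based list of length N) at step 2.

resampled_idx = [3, 4, 5, 7, 8, 9, 10, 10, 10, 10, 10]

step 1: w=[0.0131, 0.0189, 0.1802, 0.6580, 0.0884, 0.0165, 0.0125, 0.0125, 0.0000, 0.0000, 0.0000]  mean=-2.4056  Neff=2.1078  idx=[1, 2, 2, 3, 3, 3, 3, 3, 3, 3, 4]
step 2: w=[0.0001, 0.0038, 0.0038, 0.0832, 0.0832, 0.0832, 0.0832, 0.0832, 0.0832, 0.0832, 0.4096]  mean=-1.8355  Neff=4.6230  idx=[3, 4, 5, 7, 8, 9, 10, 10, 10, 10, 10]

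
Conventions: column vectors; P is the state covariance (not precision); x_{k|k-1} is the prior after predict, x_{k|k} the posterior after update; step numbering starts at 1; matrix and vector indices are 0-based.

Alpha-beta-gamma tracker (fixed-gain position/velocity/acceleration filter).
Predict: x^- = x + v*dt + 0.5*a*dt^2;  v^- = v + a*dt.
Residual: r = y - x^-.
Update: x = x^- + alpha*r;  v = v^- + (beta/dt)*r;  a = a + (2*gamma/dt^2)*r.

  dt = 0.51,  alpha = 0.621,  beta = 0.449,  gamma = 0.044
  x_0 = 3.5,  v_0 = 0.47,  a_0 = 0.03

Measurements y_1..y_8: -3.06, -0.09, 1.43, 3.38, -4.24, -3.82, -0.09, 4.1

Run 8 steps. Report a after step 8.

a_post = 2.6416

step 1: x_pred=3.7436  r=-6.8036  x^+=-0.4814  v^+=-5.5045  a^+=-2.2719
step 2: x_pred=-3.5842  r=3.4942  x^+=-1.4143  v^+=-3.5869  a^+=-1.0897
step 3: x_pred=-3.3853  r=4.8153  x^+=-0.3950  v^+=0.0967  a^+=0.5395
step 4: x_pred=-0.2755  r=3.6555  x^+=1.9946  v^+=3.5902  a^+=1.7763
step 5: x_pred=4.0566  r=-8.2966  x^+=-1.0956  v^+=-2.8081  a^+=-1.0307
step 6: x_pred=-2.6618  r=-1.1582  x^+=-3.3810  v^+=-4.3535  a^+=-1.4226
step 7: x_pred=-5.7863  r=5.6963  x^+=-2.2489  v^+=-0.0640  a^+=0.5047
step 8: x_pred=-2.2159  r=6.3159  x^+=1.7063  v^+=5.7539  a^+=2.6416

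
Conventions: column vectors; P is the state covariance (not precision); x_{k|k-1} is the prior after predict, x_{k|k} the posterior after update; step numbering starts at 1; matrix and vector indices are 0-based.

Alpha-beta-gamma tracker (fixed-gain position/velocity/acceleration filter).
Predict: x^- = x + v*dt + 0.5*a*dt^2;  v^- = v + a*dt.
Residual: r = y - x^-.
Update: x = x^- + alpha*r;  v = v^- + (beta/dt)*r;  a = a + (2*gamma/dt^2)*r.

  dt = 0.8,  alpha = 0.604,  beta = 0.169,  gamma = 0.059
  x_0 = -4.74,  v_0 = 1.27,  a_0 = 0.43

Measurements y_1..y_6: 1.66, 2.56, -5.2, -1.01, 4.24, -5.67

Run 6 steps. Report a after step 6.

step 1: x_pred=-3.5864  r=5.2464  x^+=-0.4176  v^+=2.7223  a^+=1.3973
step 2: x_pred=2.2074  r=0.3526  x^+=2.4204  v^+=3.9146  a^+=1.4623
step 3: x_pred=6.0200  r=-11.2200  x^+=-0.7569  v^+=2.7143  a^+=-0.6064
step 4: x_pred=1.2205  r=-2.2305  x^+=-0.1267  v^+=1.7580  a^+=-1.0176
step 5: x_pred=0.9540  r=3.2860  x^+=2.9387  v^+=1.6380  a^+=-0.4118
step 6: x_pred=4.1174  r=-9.7874  x^+=-1.7942  v^+=-0.7590  a^+=-2.2163

a_post = -2.2163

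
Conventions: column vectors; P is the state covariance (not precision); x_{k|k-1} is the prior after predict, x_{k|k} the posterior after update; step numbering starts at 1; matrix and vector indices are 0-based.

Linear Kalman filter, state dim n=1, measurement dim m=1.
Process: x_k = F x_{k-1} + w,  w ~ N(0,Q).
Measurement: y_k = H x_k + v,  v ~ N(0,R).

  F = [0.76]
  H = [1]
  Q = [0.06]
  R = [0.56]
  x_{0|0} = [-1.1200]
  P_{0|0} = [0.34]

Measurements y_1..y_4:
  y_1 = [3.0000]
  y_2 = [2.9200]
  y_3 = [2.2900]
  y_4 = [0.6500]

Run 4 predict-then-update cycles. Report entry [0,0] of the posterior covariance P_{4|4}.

P_post[0,0] = 0.1001

step 1: x^-=[-0.8512]  P^-=[0.2564]  S=[0.8164]  K=[0.3140]  nu=[3.8512]  x^+=[0.3583]  P^+=[0.1759]
step 2: x^-=[0.2723]  P^-=[0.1616]  S=[0.7216]  K=[0.2239]  nu=[2.6477]  x^+=[0.8652]  P^+=[0.1254]
step 3: x^-=[0.6575]  P^-=[0.1324]  S=[0.6924]  K=[0.1913]  nu=[1.6325]  x^+=[0.9697]  P^+=[0.1071]
step 4: x^-=[0.7370]  P^-=[0.1219]  S=[0.6819]  K=[0.1787]  nu=[-0.0870]  x^+=[0.7215]  P^+=[0.1001]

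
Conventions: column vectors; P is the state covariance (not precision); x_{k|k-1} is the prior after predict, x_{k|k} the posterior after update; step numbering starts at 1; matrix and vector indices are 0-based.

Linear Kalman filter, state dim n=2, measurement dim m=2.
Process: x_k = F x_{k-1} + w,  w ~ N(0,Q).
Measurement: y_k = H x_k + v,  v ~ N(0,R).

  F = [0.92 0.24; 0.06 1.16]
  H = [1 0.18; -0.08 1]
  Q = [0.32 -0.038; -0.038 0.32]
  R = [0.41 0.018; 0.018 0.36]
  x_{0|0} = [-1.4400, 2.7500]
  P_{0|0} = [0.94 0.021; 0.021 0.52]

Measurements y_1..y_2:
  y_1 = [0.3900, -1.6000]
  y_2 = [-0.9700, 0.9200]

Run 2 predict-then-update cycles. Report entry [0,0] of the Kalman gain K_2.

K[0,0] = 0.5858

step 1: x^-=[-0.6648, 3.1036]  P^-=[1.1548 0.1814; 0.1814 1.0260]  S=[1.6634 0.2891; 0.2891 1.3644]  K=[0.7294 -0.0893; 0.0947 0.7213]  nu=[0.4962, -4.7568]  x^+=[0.1220, -0.2805]  P^+=[0.2966 0.0047; 0.0047 0.2617]
step 2: x^-=[0.0449, -0.3180]  P^-=[0.5882 0.0563; 0.0563 0.6739]  S=[1.0403 0.1478; 0.1478 1.0287]  K=[0.5858 -0.0751; 0.0799 0.6393]  nu=[-0.9576, 1.2416]  x^+=[-0.6094, 0.3992]  P^+=[0.2384 0.0026; 0.0026 0.2318]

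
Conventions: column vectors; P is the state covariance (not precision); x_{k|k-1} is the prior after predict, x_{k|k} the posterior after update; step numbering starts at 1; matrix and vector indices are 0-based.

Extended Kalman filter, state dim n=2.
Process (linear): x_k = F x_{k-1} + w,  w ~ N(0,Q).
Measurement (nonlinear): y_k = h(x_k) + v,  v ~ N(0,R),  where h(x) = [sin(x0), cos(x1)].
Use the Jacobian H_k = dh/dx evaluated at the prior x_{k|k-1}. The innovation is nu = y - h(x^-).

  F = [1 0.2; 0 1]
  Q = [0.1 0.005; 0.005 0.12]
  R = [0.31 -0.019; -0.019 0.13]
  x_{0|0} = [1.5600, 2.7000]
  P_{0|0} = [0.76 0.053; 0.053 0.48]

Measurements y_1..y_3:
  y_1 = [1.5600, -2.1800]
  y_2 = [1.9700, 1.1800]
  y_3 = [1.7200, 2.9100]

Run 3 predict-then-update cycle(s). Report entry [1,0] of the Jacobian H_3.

H_jac[1,0] = 0.0000

step 1: x^-=[2.1000, 2.7000]  P^-=[0.9004 0.1540; 0.1540 0.6000]  H_jac=[-0.5048 0.0000; 0.0000 -0.4274]  S=[0.5395 0.0142; 0.0142 0.2396]  K=[-0.8367 -0.2250; -0.1161 -1.0634]  nu=[0.6968, -1.2759]  x^+=[1.8041, 3.9759]  P^+=[0.5053 0.0313; 0.0313 0.3183]
step 2: x^-=[2.5993, 3.9759]  P^-=[0.6305 0.0999; 0.0999 0.4383]  H_jac=[-0.8565 0.0000; 0.0000 0.7408]  S=[0.7726 -0.0824; -0.0824 0.3706]  K=[-0.6942 0.0454; -0.0177 0.8723]  nu=[1.4539, 1.8517]  x^+=[1.6741, 5.5654]  P^+=[0.2522 0.0258; 0.0258 0.1535]
step 3: x^-=[2.7871, 5.5654]  P^-=[0.3687 0.0615; 0.0615 0.2735]  H_jac=[-0.9378 0.0000; 0.0000 0.6577]  S=[0.6343 -0.0569; -0.0569 0.2483]  K=[-0.5417 0.0387; -0.0264 0.7184]  nu=[1.3729, 2.1567]  x^+=[2.1268, 7.0785]  P^+=[0.1798 0.0233; 0.0233 0.1428]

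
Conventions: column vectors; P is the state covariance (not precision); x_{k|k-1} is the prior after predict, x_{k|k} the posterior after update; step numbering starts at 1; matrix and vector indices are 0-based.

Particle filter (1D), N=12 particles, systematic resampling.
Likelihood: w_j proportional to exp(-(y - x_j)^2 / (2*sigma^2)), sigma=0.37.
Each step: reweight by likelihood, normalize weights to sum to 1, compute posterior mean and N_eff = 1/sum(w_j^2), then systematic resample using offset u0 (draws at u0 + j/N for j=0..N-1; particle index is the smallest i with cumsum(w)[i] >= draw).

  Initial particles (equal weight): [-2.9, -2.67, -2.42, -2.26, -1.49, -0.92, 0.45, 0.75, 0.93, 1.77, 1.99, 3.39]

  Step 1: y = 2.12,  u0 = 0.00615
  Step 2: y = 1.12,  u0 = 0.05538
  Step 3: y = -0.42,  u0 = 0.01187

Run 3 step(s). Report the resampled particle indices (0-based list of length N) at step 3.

step 1: w=[0.0000, 0.0000, 0.0000, 0.0000, 0.0000, 0.0000, 0.0000, 0.0007, 0.0036, 0.4023, 0.5917, 0.0017]  mean=1.8993  Neff=1.9533  idx=[9, 9, 9, 9, 9, 10, 10, 10, 10, 10, 10, 10]
step 2: w=[0.1416, 0.1416, 0.1416, 0.1416, 0.1416, 0.0417, 0.0417, 0.0417, 0.0417, 0.0417, 0.0417, 0.0417]  mean=1.8343  Neff=8.8969  idx=[0, 0, 1, 2, 2, 3, 3, 4, 5, 7, 9, 11]
step 3: w=[0.1235, 0.1235, 0.1235, 0.1235, 0.1235, 0.1235, 0.1235, 0.1235, 0.0031, 0.0031, 0.0031, 0.0031]  mean=1.7727  Neff=8.1973  idx=[0, 0, 1, 2, 2, 3, 4, 4, 5, 6, 6, 7]

resampled_idx = [0, 0, 1, 2, 2, 3, 4, 4, 5, 6, 6, 7]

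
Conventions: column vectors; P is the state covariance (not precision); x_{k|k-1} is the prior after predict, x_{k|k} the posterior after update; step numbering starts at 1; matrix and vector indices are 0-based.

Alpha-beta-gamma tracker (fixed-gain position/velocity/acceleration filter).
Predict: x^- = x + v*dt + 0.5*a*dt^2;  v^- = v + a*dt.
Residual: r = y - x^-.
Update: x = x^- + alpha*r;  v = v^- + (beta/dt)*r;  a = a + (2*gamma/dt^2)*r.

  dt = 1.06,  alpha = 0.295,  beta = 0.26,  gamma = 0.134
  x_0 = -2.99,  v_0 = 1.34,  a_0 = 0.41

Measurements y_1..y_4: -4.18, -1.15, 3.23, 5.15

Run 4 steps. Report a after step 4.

step 1: x_pred=-1.3393  r=-2.8407  x^+=-2.1773  v^+=1.0778  a^+=-0.2676
step 2: x_pred=-1.1851  r=0.0351  x^+=-1.1748  v^+=0.8028  a^+=-0.2592
step 3: x_pred=-0.4694  r=3.6994  x^+=0.6219  v^+=1.4355  a^+=0.6232
step 4: x_pred=2.4936  r=2.6564  x^+=3.2772  v^+=2.7476  a^+=1.2568

a_post = 1.2568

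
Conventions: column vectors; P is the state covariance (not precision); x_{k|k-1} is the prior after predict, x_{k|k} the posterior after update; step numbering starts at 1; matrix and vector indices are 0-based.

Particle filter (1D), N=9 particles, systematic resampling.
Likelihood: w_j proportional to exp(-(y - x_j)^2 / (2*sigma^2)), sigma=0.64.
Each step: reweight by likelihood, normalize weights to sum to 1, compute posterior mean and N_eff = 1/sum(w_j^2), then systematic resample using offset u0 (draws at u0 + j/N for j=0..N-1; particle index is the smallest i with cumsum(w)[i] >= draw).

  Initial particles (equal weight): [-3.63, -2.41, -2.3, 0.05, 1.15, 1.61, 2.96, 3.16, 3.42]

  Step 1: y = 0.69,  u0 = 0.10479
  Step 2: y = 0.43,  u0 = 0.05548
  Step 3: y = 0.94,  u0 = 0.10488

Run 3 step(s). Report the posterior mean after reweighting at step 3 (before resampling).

step 1: w=[0.0000, 0.0000, 0.0000, 0.3491, 0.4446, 0.2048, 0.0011, 0.0003, 0.0001]  mean=0.8629  Neff=2.7664  idx=[3, 3, 3, 4, 4, 4, 4, 5, 5]
step 2: w=[0.1675, 0.1675, 0.1675, 0.1061, 0.1061, 0.1061, 0.1061, 0.0365, 0.0365]  mean=0.6308  Neff=7.5824  idx=[0, 0, 1, 2, 2, 4, 5, 6, 7]
step 3: w=[0.0714, 0.0714, 0.0714, 0.0714, 0.0714, 0.1780, 0.1780, 0.1780, 0.1086]  mean=0.8070  Neff=7.5515  idx=[1, 3, 4, 5, 6, 6, 7, 7, 8]

post_mean = 0.8070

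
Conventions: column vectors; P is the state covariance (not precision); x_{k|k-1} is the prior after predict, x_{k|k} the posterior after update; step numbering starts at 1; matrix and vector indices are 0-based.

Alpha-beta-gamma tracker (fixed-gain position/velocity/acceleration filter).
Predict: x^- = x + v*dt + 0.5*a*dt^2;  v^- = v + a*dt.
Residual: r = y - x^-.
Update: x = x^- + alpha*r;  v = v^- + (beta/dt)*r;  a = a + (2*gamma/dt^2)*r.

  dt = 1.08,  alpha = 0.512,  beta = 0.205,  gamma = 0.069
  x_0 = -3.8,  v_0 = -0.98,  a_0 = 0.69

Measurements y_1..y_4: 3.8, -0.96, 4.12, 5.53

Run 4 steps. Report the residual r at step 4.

step 1: x_pred=-4.4560  r=8.2560  x^+=-0.2289  v^+=1.3323  a^+=1.6668
step 2: x_pred=2.1820  r=-3.1420  x^+=0.5733  v^+=2.5360  a^+=1.2950
step 3: x_pred=4.0675  r=0.0525  x^+=4.0944  v^+=3.9446  a^+=1.3013
step 4: x_pred=9.1135  r=-3.5835  x^+=7.2787  v^+=4.6698  a^+=0.8773

resid = -3.5835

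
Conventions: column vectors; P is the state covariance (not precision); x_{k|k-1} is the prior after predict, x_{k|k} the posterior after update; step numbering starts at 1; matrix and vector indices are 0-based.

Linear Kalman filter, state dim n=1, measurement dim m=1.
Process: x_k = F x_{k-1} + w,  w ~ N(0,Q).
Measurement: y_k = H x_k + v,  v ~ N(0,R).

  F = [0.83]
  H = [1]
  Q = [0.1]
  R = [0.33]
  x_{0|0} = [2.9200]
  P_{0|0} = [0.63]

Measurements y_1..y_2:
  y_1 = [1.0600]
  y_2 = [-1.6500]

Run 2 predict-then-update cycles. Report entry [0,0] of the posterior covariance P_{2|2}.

step 1: x^-=[2.4236]  P^-=[0.5340]  S=[0.8640]  K=[0.6181]  nu=[-1.3636]  x^+=[1.5808]  P^+=[0.2040]
step 2: x^-=[1.3121]  P^-=[0.2405]  S=[0.5705]  K=[0.4216]  nu=[-2.9621]  x^+=[0.0634]  P^+=[0.1391]

P_post[0,0] = 0.1391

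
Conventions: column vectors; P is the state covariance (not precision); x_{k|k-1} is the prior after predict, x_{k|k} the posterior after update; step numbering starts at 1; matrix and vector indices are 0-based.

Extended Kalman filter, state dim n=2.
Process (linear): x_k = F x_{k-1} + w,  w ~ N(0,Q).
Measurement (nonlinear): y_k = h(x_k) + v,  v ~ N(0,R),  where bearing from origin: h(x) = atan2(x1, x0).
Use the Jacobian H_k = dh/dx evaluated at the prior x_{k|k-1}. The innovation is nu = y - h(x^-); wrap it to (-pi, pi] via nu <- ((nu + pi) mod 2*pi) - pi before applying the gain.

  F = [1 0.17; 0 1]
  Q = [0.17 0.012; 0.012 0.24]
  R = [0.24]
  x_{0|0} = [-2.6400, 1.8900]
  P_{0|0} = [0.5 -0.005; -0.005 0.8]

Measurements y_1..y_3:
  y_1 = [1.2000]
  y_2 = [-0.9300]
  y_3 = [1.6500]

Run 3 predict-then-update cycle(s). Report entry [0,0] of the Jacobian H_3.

H_jac[0,0] = -0.1997

step 1: x^-=[-2.3187, 1.8900]  P^-=[0.6914 0.1430; 0.1430 1.0400]  H_jac=[-0.2112 -0.2591]  S=[0.3563]  K=[-0.5138; -0.8410]  nu=[-1.2577]  x^+=[-1.6725, 2.9478]  P^+=[0.5973 -0.0110; -0.0110 0.7880]
step 2: x^-=[-1.1713, 2.9478]  P^-=[0.7864 0.1350; 0.1350 1.0280]  H_jac=[-0.2930 -0.1164]  S=[0.3306]  K=[-0.7443; -0.4815]  nu=[-2.8790]  x^+=[0.9716, 4.3341]  P^+=[0.6032 0.0165; 0.0165 0.9513]
step 3: x^-=[1.7084, 4.3341]  P^-=[0.8063 0.1902; 0.1902 1.1913]  H_jac=[-0.1997 0.0787]  S=[0.2736]  K=[-0.5339; 0.2040]  nu=[0.4547]  x^+=[1.4657, 4.4269]  P^+=[0.7283 0.2200; 0.2200 1.1799]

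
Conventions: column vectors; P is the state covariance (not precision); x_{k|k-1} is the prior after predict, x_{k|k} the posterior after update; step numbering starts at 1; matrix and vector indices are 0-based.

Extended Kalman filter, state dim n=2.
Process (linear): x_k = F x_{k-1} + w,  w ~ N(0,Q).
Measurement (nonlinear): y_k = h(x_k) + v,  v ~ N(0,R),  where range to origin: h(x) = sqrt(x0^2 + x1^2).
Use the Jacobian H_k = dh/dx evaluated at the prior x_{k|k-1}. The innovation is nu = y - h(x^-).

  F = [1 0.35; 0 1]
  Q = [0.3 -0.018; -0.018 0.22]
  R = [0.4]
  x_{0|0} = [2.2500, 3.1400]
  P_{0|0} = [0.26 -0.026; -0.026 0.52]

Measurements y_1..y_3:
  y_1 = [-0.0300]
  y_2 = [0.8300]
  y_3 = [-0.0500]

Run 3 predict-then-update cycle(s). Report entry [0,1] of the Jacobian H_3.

H_jac[0,1] = 0.3938

step 1: x^-=[3.3490, 3.1400]  P^-=[0.6055 0.1380; 0.1380 0.7400]  H_jac=[0.7295 0.6840]  S=[1.2061]  K=[0.4445; 0.5031]  nu=[-4.6208]  x^+=[1.2952, 0.8152]  P^+=[0.3672 -0.1317; -0.1317 0.4347]
step 2: x^-=[1.5805, 0.8152]  P^-=[0.6283 0.0024; 0.0024 0.6547]  H_jac=[0.8887 0.4584]  S=[1.0358]  K=[0.5401; 0.2918]  nu=[-0.9484]  x^+=[1.0682, 0.5385]  P^+=[0.3261 -0.1608; -0.1608 0.5665]
step 3: x^-=[1.2567, 0.5385]  P^-=[0.5829 0.0194; 0.0194 0.7865]  H_jac=[0.9192 0.3938]  S=[1.0285]  K=[0.5283; 0.3185]  nu=[-1.4172]  x^+=[0.5079, 0.0871]  P^+=[0.2958 -0.1537; -0.1537 0.6821]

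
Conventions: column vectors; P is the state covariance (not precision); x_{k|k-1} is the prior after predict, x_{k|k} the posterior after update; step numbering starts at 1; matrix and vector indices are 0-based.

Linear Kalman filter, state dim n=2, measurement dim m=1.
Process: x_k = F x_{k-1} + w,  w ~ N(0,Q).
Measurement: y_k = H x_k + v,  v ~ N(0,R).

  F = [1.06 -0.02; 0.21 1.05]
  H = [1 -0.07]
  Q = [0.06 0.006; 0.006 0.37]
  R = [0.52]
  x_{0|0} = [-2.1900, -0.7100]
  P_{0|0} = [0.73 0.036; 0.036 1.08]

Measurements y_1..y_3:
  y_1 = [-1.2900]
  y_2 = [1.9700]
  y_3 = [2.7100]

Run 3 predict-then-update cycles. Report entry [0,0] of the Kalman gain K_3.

step 1: x^-=[-2.3072, -1.2054]  P^-=[0.8791 0.1857; 0.1857 1.6088]  S=[1.3810]  K=[0.6272; 0.0529]  nu=[0.9328]  x^+=[-1.7222, -1.1560]  P^+=[0.3359 0.1399; 0.1399 1.6049]
step 2: x^-=[-1.8024, -1.5755]  P^-=[0.4322 0.2022; 0.2022 2.2159]  S=[0.9347]  K=[0.4472; 0.0503]  nu=[3.6621]  x^+=[-0.1647, -1.3911]  P^+=[0.2452 0.1811; 0.1811 2.2135]
step 3: x^-=[-0.1467, -1.4953]  P^-=[0.3287 0.2149; 0.2149 2.9011]  S=[0.8329]  K=[0.3766; 0.0142]  nu=[2.7521]  x^+=[0.8898, -1.4561]  P^+=[0.2106 0.2105; 0.2105 2.9009]

K[0,0] = 0.3766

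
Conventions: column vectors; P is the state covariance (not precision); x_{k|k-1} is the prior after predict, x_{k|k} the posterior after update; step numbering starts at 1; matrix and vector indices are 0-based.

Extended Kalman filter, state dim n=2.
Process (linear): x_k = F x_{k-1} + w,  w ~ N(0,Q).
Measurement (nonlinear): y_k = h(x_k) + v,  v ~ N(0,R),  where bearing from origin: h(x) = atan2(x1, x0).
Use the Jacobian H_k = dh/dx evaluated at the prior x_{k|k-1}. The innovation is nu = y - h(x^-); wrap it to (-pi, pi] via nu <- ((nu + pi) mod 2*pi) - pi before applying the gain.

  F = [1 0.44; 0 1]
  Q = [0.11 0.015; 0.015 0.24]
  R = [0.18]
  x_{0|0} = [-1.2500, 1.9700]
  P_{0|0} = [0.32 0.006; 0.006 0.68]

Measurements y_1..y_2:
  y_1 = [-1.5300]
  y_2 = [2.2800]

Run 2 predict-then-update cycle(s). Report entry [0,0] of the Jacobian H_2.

H_jac[0,0] = 0.0102

step 1: x^-=[-0.3832, 1.9700]  P^-=[0.5669 0.3202; 0.3202 0.9200]  H_jac=[-0.4891 -0.0951]  S=[0.3538]  K=[-0.8700; -0.6901]  nu=[2.9903]  x^+=[-2.9846, -0.0937]  P^+=[0.2992 0.1078; 0.1078 0.7515]
step 2: x^-=[-3.0259, -0.0937]  P^-=[0.6496 0.4535; 0.4535 0.9915]  H_jac=[0.0102 -0.3302]  S=[0.2851]  K=[-0.5019; -1.1320]  nu=[-0.8926]  x^+=[-2.5779, 0.9167]  P^+=[0.5777 0.2915; 0.2915 0.6262]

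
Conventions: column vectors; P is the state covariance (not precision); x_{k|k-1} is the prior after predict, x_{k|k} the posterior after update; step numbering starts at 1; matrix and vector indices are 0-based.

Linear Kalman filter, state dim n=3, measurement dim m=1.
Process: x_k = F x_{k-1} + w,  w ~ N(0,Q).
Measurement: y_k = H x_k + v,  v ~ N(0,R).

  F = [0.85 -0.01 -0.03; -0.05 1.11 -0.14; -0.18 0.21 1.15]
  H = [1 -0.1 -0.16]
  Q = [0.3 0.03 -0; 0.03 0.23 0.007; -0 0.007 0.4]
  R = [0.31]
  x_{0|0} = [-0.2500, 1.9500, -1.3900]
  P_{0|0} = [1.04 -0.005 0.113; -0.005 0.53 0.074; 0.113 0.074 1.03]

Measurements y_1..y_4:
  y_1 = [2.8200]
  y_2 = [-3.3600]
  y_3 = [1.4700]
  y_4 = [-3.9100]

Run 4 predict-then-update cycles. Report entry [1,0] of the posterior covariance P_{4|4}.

P_post[1,0] = 0.1454

step 1: x^-=[-0.1903, 2.3716, -1.1440]  P^-=[1.0467 -0.0361 -0.0869; -0.0361 0.8849 0.0638; -0.0869 0.0638 1.8086]  S=[1.4490]  K=[0.7345; -0.0930; -0.2641]  nu=[3.0644]  x^+=[2.0605, 2.0865, -1.9533]  P^+=[0.2650 0.0629 0.1941; 0.0629 0.8724 0.0282; 0.1941 0.0282 1.7075]
step 2: x^-=[1.7892, 2.4864, -2.1790]  P^-=[0.4822 0.0519 0.1004; 0.0519 1.3260 -0.0466; 0.1004 -0.0466 2.6337]  S=[0.8289]  K=[0.5561; -0.0884; -0.3817]  nu=[-5.2492]  x^+=[-1.1298, 2.9504, -0.1755]  P^+=[0.2259 0.0926 0.2763; 0.0926 1.3195 -0.0745; 0.2763 -0.0745 2.5130]
step 3: x^-=[-0.9846, 3.3560, 0.6211]  P^-=[0.4499 0.0737 0.1656; 0.0737 1.9223 -0.2093; 0.1656 -0.2093 3.6315]  S=[0.7976]  K=[0.5215; -0.1067; -0.4946]  nu=[2.8896]  x^+=[0.5225, 3.0478, -0.8081]  P^+=[0.2329 0.1180 0.3713; 0.1180 1.9133 -0.2514; 0.3713 -0.2514 3.4364]
step 4: x^-=[0.4379, 3.4700, -0.3834]  P^-=[0.4505 0.0891 0.2325; 0.0891 2.7255 -0.4485; 0.2325 -0.4485 4.7525]  S=[0.8028]  K=[0.5037; -0.1391; -0.6016]  nu=[-4.0622]  x^+=[-1.6081, 4.0351, 2.0606]  P^+=[0.2468 0.1454 0.4758; 0.1454 2.7100 -0.5157; 0.4758 -0.5157 4.4619]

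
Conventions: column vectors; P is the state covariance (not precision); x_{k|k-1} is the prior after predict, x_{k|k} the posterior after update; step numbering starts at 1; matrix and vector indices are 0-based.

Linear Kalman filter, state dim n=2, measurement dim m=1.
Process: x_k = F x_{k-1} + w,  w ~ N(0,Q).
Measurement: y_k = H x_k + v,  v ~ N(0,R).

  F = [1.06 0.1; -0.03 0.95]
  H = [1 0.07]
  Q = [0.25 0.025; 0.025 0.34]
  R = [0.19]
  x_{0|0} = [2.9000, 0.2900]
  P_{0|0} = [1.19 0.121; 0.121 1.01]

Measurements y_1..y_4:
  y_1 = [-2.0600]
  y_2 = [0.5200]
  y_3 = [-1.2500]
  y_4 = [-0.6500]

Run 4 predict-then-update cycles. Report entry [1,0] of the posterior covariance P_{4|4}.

P_post[1,0] = -0.0373

step 1: x^-=[3.1030, 0.1885]  P^-=[1.6228 0.2046; 0.2046 1.2457]  S=[1.8476]  K=[0.8861; 0.1579]  nu=[-5.1762]  x^+=[-1.4837, -0.6290]  P^+=[0.1721 -0.0540; -0.0540 1.1996]
step 2: x^-=[-1.6356, -0.5530]  P^-=[0.4440 0.0793; 0.0793 1.4259]  S=[0.6521]  K=[0.6894; 0.2747]  nu=[2.1943]  x^+=[-0.1229, 0.0497]  P^+=[0.1341 -0.0442; -0.0442 1.3767]
step 3: x^-=[-0.1253, 0.0509]  P^-=[0.4050 0.1072; 0.1072 1.5851]  S=[0.6178]  K=[0.6678; 0.3531]  nu=[-1.1283]  x^+=[-0.8787, -0.3474]  P^+=[0.1296 -0.0385; -0.0385 1.5081]
step 4: x^-=[-0.9662, -0.3037]  P^-=[0.4025 0.1255; 0.1255 1.7034]  S=[0.6184]  K=[0.6651; 0.3958]  nu=[0.3374]  x^+=[-0.7418, -0.1701]  P^+=[0.1290 -0.0373; -0.0373 1.6065]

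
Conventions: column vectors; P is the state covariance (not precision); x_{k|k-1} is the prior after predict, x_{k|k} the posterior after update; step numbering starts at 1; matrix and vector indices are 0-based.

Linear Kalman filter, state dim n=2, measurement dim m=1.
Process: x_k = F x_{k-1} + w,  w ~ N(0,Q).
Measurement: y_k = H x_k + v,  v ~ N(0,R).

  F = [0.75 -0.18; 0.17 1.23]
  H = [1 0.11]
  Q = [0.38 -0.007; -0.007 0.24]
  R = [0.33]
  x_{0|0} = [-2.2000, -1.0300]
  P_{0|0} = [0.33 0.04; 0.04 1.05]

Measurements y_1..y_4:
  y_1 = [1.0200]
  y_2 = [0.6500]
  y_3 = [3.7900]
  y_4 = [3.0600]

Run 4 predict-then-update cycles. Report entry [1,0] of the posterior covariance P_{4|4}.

P_post[1,0] = -0.9007

step 1: x^-=[-1.4646, -1.6409]  P^-=[0.5888 -0.1617; -0.1617 1.8548]  S=[0.9057]  K=[0.6305; 0.0467]  nu=[2.6651]  x^+=[0.2158, -1.5164]  P^+=[0.2288 -0.1884; -0.1884 1.8528]
step 2: x^-=[0.4348, -1.8285]  P^-=[0.6196 -0.5561; -0.5561 2.9710]  S=[0.8632]  K=[0.6469; -0.2656]  nu=[0.4164]  x^+=[0.7041, -1.9391]  P^+=[0.2583 -0.4078; -0.4078 2.9101]
step 3: x^-=[0.8771, -2.2654]  P^-=[0.7297 -0.9820; -0.9820 4.4796]  S=[0.8979]  K=[0.6924; -0.5449]  nu=[3.1621]  x^+=[3.0665, -3.9885]  P^+=[0.2993 -0.6433; -0.6433 4.2130]
step 4: x^-=[3.0178, -4.3846]  P^-=[0.8585 -1.4753; -1.4753 6.3535]  S=[0.9408]  K=[0.7400; -0.8253]  nu=[0.5245]  x^+=[3.4060, -4.8174]  P^+=[0.3433 -0.9007; -0.9007 5.7127]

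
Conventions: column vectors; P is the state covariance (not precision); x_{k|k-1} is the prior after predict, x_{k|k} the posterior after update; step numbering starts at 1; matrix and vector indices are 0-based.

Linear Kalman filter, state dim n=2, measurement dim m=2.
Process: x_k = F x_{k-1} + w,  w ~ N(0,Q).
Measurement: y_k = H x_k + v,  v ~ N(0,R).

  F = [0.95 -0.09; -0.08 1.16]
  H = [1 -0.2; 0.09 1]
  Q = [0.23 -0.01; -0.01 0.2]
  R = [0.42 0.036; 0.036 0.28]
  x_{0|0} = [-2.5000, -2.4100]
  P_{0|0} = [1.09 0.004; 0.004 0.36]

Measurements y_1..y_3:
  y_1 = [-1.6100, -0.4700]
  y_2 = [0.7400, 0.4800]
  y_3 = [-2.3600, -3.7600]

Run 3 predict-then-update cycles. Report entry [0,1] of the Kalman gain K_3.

K[0,1] = 0.0400

step 1: x^-=[-2.1581, -2.5956]  P^-=[1.2160 -0.1260; -0.1260 0.6906]  S=[1.7140 -0.1164; -0.1164 0.9578]  K=[0.7290 0.0713; -0.1068 0.6962]  nu=[0.0290, 2.3198]  x^+=[-1.9715, -0.9835]  P^+=[0.3124 0.0181; 0.0181 0.1895]
step 2: x^-=[-1.7844, -0.9832]  P^-=[0.5103 -0.0334; -0.0334 0.4536]  S=[0.9619 -0.0416; -0.0416 0.7317]  K=[0.5396 0.0478; -0.1027 0.6100]  nu=[2.3278, 1.6238]  x^+=[-0.4508, -0.2318]  P^+=[0.2308 0.0120; 0.0120 0.1660]
step 3: x^-=[-0.4074, -0.2328]  P^-=[0.4375 -0.0315; -0.0315 0.4226]  S=[0.8871 -0.0401; -0.0401 0.7005]  K=[0.5022 0.0400; -0.1040 0.5933]  nu=[-1.9992, -3.4905]  x^+=[-1.5508, -2.0959]  P^+=[0.2143 0.0100; 0.0100 0.1615]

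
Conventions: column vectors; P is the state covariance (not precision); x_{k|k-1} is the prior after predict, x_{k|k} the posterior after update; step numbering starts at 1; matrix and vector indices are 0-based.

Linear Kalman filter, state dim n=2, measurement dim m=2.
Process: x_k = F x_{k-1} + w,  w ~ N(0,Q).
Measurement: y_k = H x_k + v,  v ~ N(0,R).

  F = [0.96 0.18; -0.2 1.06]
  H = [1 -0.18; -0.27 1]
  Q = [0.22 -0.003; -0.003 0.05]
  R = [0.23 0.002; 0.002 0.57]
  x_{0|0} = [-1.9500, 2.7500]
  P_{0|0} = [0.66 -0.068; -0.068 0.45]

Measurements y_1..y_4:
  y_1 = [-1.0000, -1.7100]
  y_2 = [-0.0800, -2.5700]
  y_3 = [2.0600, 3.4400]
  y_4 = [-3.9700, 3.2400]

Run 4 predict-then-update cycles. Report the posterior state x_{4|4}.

x_post = [-1.8657, 1.3013]

step 1: x^-=[-1.3770, 3.3050]  P^-=[0.8193 -0.1106; -0.1106 0.6109]  S=[1.1089 -0.4452; -0.4452 1.3003]  K=[0.7586 0.0045; -0.0013 0.4923]  nu=[0.9719, -5.3868]  x^+=[-0.6640, 0.6518]  P^+=[0.1842 0.0538; 0.0538 0.2951]
step 2: x^-=[-0.5201, 0.8237]  P^-=[0.4179 0.0708; 0.0708 0.3662]  S=[0.6343 -0.1025; -0.1025 0.9284]  K=[0.6429 0.0257; 0.0693 0.3815]  nu=[0.5884, -3.5342]  x^+=[-0.2327, -0.4837]  P^+=[0.1585 0.0587; 0.0587 0.2334]
step 3: x^-=[-0.3104, -0.4662]  P^-=[0.3939 0.0688; 0.0688 0.2937]  S=[0.6087 -0.0851; -0.0851 0.8553]  K=[0.6295 0.0187; 0.0721 0.3289]  nu=[2.2865, 3.8223]  x^+=[1.2003, 0.9558]  P^+=[0.1545 0.0536; 0.0536 0.2021]
step 4: x^-=[1.3243, 0.7731]  P^-=[0.3874 0.0585; 0.0585 0.2605]  S=[0.6048 -0.0881; -0.0881 0.8271]  K=[0.6248 0.0109; 0.0633 0.3026]  nu=[-5.1551, 2.8245]  x^+=[-1.8657, 1.3013]  P^+=[0.1525 0.0486; 0.0486 0.1857]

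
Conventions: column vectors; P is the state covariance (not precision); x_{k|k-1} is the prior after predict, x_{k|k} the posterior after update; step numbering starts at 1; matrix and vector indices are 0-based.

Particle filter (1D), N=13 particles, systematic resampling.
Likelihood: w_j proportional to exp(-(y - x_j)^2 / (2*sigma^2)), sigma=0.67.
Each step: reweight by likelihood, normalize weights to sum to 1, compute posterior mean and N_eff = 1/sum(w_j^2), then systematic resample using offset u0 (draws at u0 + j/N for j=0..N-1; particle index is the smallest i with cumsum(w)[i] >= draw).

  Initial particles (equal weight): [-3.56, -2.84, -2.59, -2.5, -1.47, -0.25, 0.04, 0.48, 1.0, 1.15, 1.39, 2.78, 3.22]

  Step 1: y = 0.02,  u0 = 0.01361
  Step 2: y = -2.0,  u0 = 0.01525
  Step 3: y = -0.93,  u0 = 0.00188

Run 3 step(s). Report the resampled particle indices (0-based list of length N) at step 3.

resampled_idx = [0, 0, 1, 2, 3, 4, 5, 6, 7, 8, 9, 10, 11]

step 1: w=[0.0000, 0.0000, 0.0001, 0.0002, 0.0241, 0.2630, 0.2851, 0.2254, 0.0979, 0.0688, 0.0353, 0.0001, 0.0000]  mean=0.2436  Neff=4.5997  idx=[4, 5, 5, 5, 6, 6, 6, 6, 7, 7, 7, 8, 9]
step 2: w=[0.8383, 0.0378, 0.0378, 0.0378, 0.0111, 0.0111, 0.0111, 0.0111, 0.0012, 0.0012, 0.0012, 0.0001, 0.0000]  mean=-1.2571  Neff=1.4133  idx=[0, 0, 0, 0, 0, 0, 0, 0, 0, 0, 0, 1, 3]
step 3: w=[0.0790, 0.0790, 0.0790, 0.0790, 0.0790, 0.0790, 0.0790, 0.0790, 0.0790, 0.0790, 0.0790, 0.0653, 0.0653]  mean=-1.3106  Neff=12.9466  idx=[0, 0, 1, 2, 3, 4, 5, 6, 7, 8, 9, 10, 11]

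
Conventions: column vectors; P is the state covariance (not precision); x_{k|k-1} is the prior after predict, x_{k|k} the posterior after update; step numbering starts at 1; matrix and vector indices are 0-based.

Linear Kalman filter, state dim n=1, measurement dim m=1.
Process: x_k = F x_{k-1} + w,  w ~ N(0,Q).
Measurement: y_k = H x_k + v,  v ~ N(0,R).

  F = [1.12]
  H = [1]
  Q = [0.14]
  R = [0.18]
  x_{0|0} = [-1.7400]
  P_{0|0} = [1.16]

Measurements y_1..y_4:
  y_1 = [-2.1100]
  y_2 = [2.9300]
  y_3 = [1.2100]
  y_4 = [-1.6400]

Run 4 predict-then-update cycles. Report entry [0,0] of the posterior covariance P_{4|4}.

step 1: x^-=[-1.9488]  P^-=[1.5951]  S=[1.7751]  K=[0.8986]  nu=[-0.1612]  x^+=[-2.0937]  P^+=[0.1617]
step 2: x^-=[-2.3449]  P^-=[0.3429]  S=[0.5229]  K=[0.6558]  nu=[5.2749]  x^+=[1.1142]  P^+=[0.1180]
step 3: x^-=[1.2479]  P^-=[0.2881]  S=[0.4681]  K=[0.6154]  nu=[-0.0379]  x^+=[1.2246]  P^+=[0.1108]
step 4: x^-=[1.3715]  P^-=[0.2790]  S=[0.4590]  K=[0.6078]  nu=[-3.0115]  x^+=[-0.4589]  P^+=[0.1094]

P_post[0,0] = 0.1094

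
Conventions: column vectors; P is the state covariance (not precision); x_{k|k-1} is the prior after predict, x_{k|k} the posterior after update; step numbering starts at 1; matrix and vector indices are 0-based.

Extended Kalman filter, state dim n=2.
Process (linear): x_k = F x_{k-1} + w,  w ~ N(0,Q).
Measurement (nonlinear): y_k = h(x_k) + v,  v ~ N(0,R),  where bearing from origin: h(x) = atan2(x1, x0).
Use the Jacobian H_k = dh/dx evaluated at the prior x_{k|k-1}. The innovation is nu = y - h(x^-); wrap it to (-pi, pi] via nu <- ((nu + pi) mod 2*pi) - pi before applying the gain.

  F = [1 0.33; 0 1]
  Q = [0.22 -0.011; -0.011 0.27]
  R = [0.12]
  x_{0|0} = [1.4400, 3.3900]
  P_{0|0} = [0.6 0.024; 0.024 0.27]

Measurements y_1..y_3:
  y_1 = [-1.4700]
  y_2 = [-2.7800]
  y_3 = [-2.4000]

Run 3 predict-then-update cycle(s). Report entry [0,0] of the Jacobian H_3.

step 1: x^-=[2.5587, 3.3900]  P^-=[0.8652 0.1021; 0.1021 0.5400]  H_jac=[-0.1879 0.1418]  S=[0.1560]  K=[-0.9496; 0.3680]  nu=[-2.3942]  x^+=[4.8323, 2.5088]  P^+=[0.7246 0.1566; 0.1566 0.5189]
step 2: x^-=[5.6602, 2.5088]  P^-=[1.1045 0.3168; 0.3168 0.7889]  H_jac=[-0.0654 0.1477]  S=[0.1358]  K=[-0.1878; 0.7050]  nu=[3.0860]  x^+=[5.0808, 4.6845]  P^+=[1.0997 0.3348; 0.3348 0.7214]
step 3: x^-=[6.6267, 4.6845]  P^-=[1.6192 0.5619; 0.5619 0.9914]  H_jac=[-0.0711 0.1006]  S=[0.1302]  K=[-0.4504; 0.4592]  nu=[-3.0154]  x^+=[7.9849, 3.2998]  P^+=[1.5928 0.5888; 0.5888 0.9639]

H_jac[0,0] = -0.0711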